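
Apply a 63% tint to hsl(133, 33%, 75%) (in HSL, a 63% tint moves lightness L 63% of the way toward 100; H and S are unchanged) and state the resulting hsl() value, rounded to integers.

hsl(133, 33%, 91%)

L moves 63% from 75 toward 100: 75 + 15.75 = 90.75 → 91.
H and S are unchanged.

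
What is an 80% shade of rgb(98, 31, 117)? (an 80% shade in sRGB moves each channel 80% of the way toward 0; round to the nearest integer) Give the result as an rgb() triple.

An 80% shade moves each channel 80% toward 0:
  R: 98 − 78.4 = 19.6 → 20
  G: 31 + 0.8×(0−31) = 31 − 24.8 = 6.2 → 6
  B: 117 − 93.6 = 23.4 → 23

rgb(20, 6, 23)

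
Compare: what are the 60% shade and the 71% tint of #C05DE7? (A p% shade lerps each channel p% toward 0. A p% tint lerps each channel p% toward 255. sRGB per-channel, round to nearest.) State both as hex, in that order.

#4D255C, #EDD0F8

#C05DE7 is rgb(192, 93, 231).
60% shade:
  R: 192 − 115.2 = 76.8 → 77
  G: 93 − 55.8 = 37.2 → 37
  B: 231 + 0.6×(0−231) = 231 − 138.6 = 92.4 → 92
  → #4D255C
71% tint:
  R: 192 + 0.71×(255−192) = 192 + 44.73 = 236.73 → 237
  G: 93 + 0.71×(255−93) = 93 + 115.02 = 208.02 → 208
  B: 231 + 0.71×(255−231) = 231 + 17.04 = 248.04 → 248
  → #EDD0F8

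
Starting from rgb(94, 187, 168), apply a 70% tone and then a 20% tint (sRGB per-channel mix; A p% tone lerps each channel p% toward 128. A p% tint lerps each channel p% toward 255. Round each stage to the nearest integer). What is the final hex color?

A 70% tone moves each channel 70% toward 128:
  R: 94 + 0.7×(128−94) = 94 + 23.8 = 117.8 → 118
  G: 187 + 0.7×(128−187) = 187 − 41.3 = 145.7 → 146
  B: 168 + 0.7×(128−168) = 168 − 28 = 140 → 140
After the tone: rgb(118, 146, 140) = #76928c.
Lerp each channel 20% toward 255:
  R: 118 + 27.4 = 145.4 → 145
  G: 146 + 0.2×(255−146) = 146 + 21.8 = 167.8 → 168
  B: 140 + 23 = 163 → 163
rgb(145, 168, 163) = #91a8a3.

#91a8a3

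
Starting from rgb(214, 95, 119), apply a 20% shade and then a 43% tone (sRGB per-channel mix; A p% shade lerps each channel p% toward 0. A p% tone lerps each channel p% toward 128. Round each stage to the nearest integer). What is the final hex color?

Lerp each channel 20% toward 0:
  R: 214 + 0.2×(0−214) = 214 − 42.8 = 171.2 → 171
  G: 95 + 0.2×(0−95) = 95 − 19 = 76 → 76
  B: 119 + 0.2×(0−119) = 119 − 23.8 = 95.2 → 95
After the shade: rgb(171, 76, 95) = #AB4C5F.
Per channel, c → c + 0.43(128 − c):
  R: 171 − 18.49 = 152.51 → 153
  G: 76 + 22.36 = 98.36 → 98
  B: 95 + 0.43×(128−95) = 95 + 14.19 = 109.19 → 109
rgb(153, 98, 109) = #99626D.

#99626D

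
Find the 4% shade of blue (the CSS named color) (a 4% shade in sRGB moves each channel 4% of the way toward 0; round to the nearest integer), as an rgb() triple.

CSS blue is rgb(0, 0, 255).
A 4% shade moves each channel 4% toward 0:
  R: 0 + 0.04×(0−0) = 0 + 0 = 0 → 0
  G: 0 + 0 = 0 → 0
  B: 255 − 10.2 = 244.8 → 245

rgb(0, 0, 245)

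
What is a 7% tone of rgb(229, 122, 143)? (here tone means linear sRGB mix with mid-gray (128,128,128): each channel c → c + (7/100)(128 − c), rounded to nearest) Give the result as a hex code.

#DE7A8E

A 7% tone moves each channel 7% toward 128:
  R: 229 + 0.07×(128−229) = 229 − 7.07 = 221.93 → 222
  G: 122 + 0.42 = 122.42 → 122
  B: 143 − 1.05 = 141.95 → 142
rgb(222, 122, 142) = #DE7A8E.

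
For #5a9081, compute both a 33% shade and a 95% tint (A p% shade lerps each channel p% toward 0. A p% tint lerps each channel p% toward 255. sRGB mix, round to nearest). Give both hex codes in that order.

#5a9081 is rgb(90, 144, 129).
33% shade:
  R: 90 − 29.7 = 60.3 → 60
  G: 144 − 47.52 = 96.48 → 96
  B: 129 − 42.57 = 86.43 → 86
  → #3c6056
95% tint:
  R: 90 + 0.95×(255−90) = 90 + 156.75 = 246.75 → 247
  G: 144 + 105.45 = 249.45 → 249
  B: 129 + 0.95×(255−129) = 129 + 119.7 = 248.7 → 249
  → #f7f9f9

#3c6056, #f7f9f9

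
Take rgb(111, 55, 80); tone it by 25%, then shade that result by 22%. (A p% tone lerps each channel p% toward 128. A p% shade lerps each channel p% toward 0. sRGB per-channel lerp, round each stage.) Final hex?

Lerp each channel 25% toward 128:
  R: 111 + 4.25 = 115.25 → 115
  G: 55 + 18.25 = 73.25 → 73
  B: 80 + 0.25×(128−80) = 80 + 12 = 92 → 92
After the tone: rgb(115, 73, 92) = #73495C.
Per channel, c → c + 0.22(0 − c):
  R: 115 − 25.3 = 89.7 → 90
  G: 73 − 16.06 = 56.94 → 57
  B: 92 + 0.22×(0−92) = 92 − 20.24 = 71.76 → 72
rgb(90, 57, 72) = #5A3948.

#5A3948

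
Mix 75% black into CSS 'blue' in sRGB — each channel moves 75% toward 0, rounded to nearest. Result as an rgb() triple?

rgb(0, 0, 64)

CSS blue is rgb(0, 0, 255).
Per channel, c → c + 0.75(0 − c):
  R: 0 + 0 = 0 → 0
  G: 0 + 0 = 0 → 0
  B: 255 − 191.25 = 63.75 → 64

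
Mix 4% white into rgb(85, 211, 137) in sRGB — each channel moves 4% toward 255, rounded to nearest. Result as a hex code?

A 4% tint moves each channel 4% toward 255:
  R: 85 + 0.04×(255−85) = 85 + 6.8 = 91.8 → 92
  G: 211 + 0.04×(255−211) = 211 + 1.76 = 212.76 → 213
  B: 137 + 0.04×(255−137) = 137 + 4.72 = 141.72 → 142
rgb(92, 213, 142) = #5CD58E.

#5CD58E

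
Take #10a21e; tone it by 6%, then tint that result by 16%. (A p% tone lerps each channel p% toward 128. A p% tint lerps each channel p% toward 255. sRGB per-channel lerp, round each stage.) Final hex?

#3caf47

#10a21e is rgb(16, 162, 30).
A 6% tone moves each channel 6% toward 128:
  R: 16 + 0.06×(128−16) = 16 + 6.72 = 22.72 → 23
  G: 162 + 0.06×(128−162) = 162 − 2.04 = 159.96 → 160
  B: 30 + 0.06×(128−30) = 30 + 5.88 = 35.88 → 36
After the tone: rgb(23, 160, 36) = #17a024.
A 16% tint moves each channel 16% toward 255:
  R: 23 + 0.16×(255−23) = 23 + 37.12 = 60.12 → 60
  G: 160 + 0.16×(255−160) = 160 + 15.2 = 175.2 → 175
  B: 36 + 35.04 = 71.04 → 71
rgb(60, 175, 71) = #3caf47.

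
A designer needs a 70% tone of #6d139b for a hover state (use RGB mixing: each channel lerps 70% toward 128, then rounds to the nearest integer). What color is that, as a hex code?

#7a5f88

#6d139b is rgb(109, 19, 155).
Per channel, c → c + 0.7(128 − c):
  R: 109 + 13.3 = 122.3 → 122
  G: 19 + 76.3 = 95.3 → 95
  B: 155 + 0.7×(128−155) = 155 − 18.9 = 136.1 → 136
rgb(122, 95, 136) = #7a5f88.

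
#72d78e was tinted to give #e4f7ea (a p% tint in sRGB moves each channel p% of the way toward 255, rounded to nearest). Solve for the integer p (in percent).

81%

#72d78e is rgb(114, 215, 142); #e4f7ea is rgb(228, 247, 234).
On the R channel (widest range): 228 ≈ 114 + (p/100)(255 − 114), so p ≈ 100×(228 − 114)/(255 − 114) = 11400/141 = 80.85.
p = 81 reproduces all three channels after rounding.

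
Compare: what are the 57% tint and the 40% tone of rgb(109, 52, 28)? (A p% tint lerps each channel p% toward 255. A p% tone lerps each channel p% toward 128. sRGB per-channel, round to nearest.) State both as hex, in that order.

#C0A89D, #755244

57% tint:
  R: 109 + 0.57×(255−109) = 109 + 83.22 = 192.22 → 192
  G: 52 + 0.57×(255−52) = 52 + 115.71 = 167.71 → 168
  B: 28 + 0.57×(255−28) = 28 + 129.39 = 157.39 → 157
  → #C0A89D
40% tone:
  R: 109 + 7.6 = 116.6 → 117
  G: 52 + 0.4×(128−52) = 52 + 30.4 = 82.4 → 82
  B: 28 + 40 = 68 → 68
  → #755244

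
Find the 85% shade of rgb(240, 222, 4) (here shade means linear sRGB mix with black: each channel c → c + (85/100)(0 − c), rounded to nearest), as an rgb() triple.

An 85% shade moves each channel 85% toward 0:
  R: 240 − 204 = 36 → 36
  G: 222 − 188.7 = 33.3 → 33
  B: 4 + 0.85×(0−4) = 4 − 3.4 = 0.6 → 1

rgb(36, 33, 1)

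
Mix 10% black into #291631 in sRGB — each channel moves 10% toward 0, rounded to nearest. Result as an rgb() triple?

rgb(37, 20, 44)

#291631 is rgb(41, 22, 49).
A 10% shade moves each channel 10% toward 0:
  R: 41 + 0.1×(0−41) = 41 − 4.1 = 36.9 → 37
  G: 22 + 0.1×(0−22) = 22 − 2.2 = 19.8 → 20
  B: 49 − 4.9 = 44.1 → 44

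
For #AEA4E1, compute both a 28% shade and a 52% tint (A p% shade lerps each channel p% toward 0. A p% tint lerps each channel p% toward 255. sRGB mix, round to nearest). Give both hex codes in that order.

#AEA4E1 is rgb(174, 164, 225).
28% shade:
  R: 174 − 48.72 = 125.28 → 125
  G: 164 + 0.28×(0−164) = 164 − 45.92 = 118.08 → 118
  B: 225 + 0.28×(0−225) = 225 − 63 = 162 → 162
  → #7D76A2
52% tint:
  R: 174 + 0.52×(255−174) = 174 + 42.12 = 216.12 → 216
  G: 164 + 47.32 = 211.32 → 211
  B: 225 + 0.52×(255−225) = 225 + 15.6 = 240.6 → 241
  → #D8D3F1

#7D76A2, #D8D3F1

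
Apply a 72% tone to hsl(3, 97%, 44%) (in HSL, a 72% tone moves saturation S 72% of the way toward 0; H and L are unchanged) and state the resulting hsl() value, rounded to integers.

S moves 72% from 97 toward 0: 97 − 69.84 = 27.16 → 27.
H and L are unchanged.

hsl(3, 27%, 44%)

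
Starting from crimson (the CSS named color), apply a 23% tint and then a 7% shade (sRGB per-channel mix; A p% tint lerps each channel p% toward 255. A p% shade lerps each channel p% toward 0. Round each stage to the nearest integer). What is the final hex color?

#D44562

CSS crimson is rgb(220, 20, 60).
Lerp each channel 23% toward 255:
  R: 220 + 0.23×(255−220) = 220 + 8.05 = 228.05 → 228
  G: 20 + 0.23×(255−20) = 20 + 54.05 = 74.05 → 74
  B: 60 + 0.23×(255−60) = 60 + 44.85 = 104.85 → 105
After the tint: rgb(228, 74, 105) = #E44A69.
Lerp each channel 7% toward 0:
  R: 228 + 0.07×(0−228) = 228 − 15.96 = 212.04 → 212
  G: 74 − 5.18 = 68.82 → 69
  B: 105 + 0.07×(0−105) = 105 − 7.35 = 97.65 → 98
rgb(212, 69, 98) = #D44562.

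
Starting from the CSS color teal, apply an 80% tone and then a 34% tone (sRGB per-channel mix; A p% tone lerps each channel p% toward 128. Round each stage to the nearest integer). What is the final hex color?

CSS teal is rgb(0, 128, 128).
Per channel, c → c + 0.8(128 − c):
  R: 0 + 0.8×(128−0) = 0 + 102.4 = 102.4 → 102
  G: 128 + 0.8×(128−128) = 128 + 0 = 128 → 128
  B: 128 + 0.8×(128−128) = 128 + 0 = 128 → 128
After the tone: rgb(102, 128, 128) = #668080.
Per channel, c → c + 0.34(128 − c):
  R: 102 + 8.84 = 110.84 → 111
  G: 128 + 0.34×(128−128) = 128 + 0 = 128 → 128
  B: 128 + 0.34×(128−128) = 128 + 0 = 128 → 128
rgb(111, 128, 128) = #6f8080.

#6f8080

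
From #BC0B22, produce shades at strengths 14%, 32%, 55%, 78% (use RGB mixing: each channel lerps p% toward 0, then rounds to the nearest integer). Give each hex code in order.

#BC0B22 is rgb(188, 11, 34).
14%: (188 − 26.32 = 161.68→162, 11 − 1.54 = 9.46→9, 34 − 4.76 = 29.24→29) → #A2091D
32%: (188 − 60.16 = 127.84→128, 11 − 3.52 = 7.48→7, 34 − 10.88 = 23.12→23) → #800717
55%: (188 − 103.4 = 84.6→85, 11 − 6.05 = 4.95→5, 34 − 18.7 = 15.3→15) → #55050F
78%: (188 − 146.64 = 41.36→41, 11 − 8.58 = 2.42→2, 34 − 26.52 = 7.48→7) → #290207

#A2091D, #800717, #55050F, #290207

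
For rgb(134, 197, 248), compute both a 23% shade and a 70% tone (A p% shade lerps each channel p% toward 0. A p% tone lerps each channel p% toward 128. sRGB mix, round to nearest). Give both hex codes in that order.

#6798BF, #8295A4

23% shade:
  R: 134 − 30.82 = 103.18 → 103
  G: 197 + 0.23×(0−197) = 197 − 45.31 = 151.69 → 152
  B: 248 − 57.04 = 190.96 → 191
  → #6798BF
70% tone:
  R: 134 + 0.7×(128−134) = 134 − 4.2 = 129.8 → 130
  G: 197 + 0.7×(128−197) = 197 − 48.3 = 148.7 → 149
  B: 248 − 84 = 164 → 164
  → #8295A4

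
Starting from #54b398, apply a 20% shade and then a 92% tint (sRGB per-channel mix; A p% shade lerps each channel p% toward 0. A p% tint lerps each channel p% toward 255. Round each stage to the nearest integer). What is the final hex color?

#54b398 is rgb(84, 179, 152).
Lerp each channel 20% toward 0:
  R: 84 − 16.8 = 67.2 → 67
  G: 179 + 0.2×(0−179) = 179 − 35.8 = 143.2 → 143
  B: 152 + 0.2×(0−152) = 152 − 30.4 = 121.6 → 122
After the shade: rgb(67, 143, 122) = #438f7a.
Per channel, c → c + 0.92(255 − c):
  R: 67 + 0.92×(255−67) = 67 + 172.96 = 239.96 → 240
  G: 143 + 103.04 = 246.04 → 246
  B: 122 + 122.36 = 244.36 → 244
rgb(240, 246, 244) = #f0f6f4.

#f0f6f4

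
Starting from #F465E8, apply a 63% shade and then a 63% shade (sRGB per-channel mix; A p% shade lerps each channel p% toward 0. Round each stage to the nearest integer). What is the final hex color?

#F465E8 is rgb(244, 101, 232).
Lerp each channel 63% toward 0:
  R: 244 − 153.72 = 90.28 → 90
  G: 101 + 0.63×(0−101) = 101 − 63.63 = 37.37 → 37
  B: 232 + 0.63×(0−232) = 232 − 146.16 = 85.84 → 86
After the shade: rgb(90, 37, 86) = #5A2556.
Per channel, c → c + 0.63(0 − c):
  R: 90 − 56.7 = 33.3 → 33
  G: 37 + 0.63×(0−37) = 37 − 23.31 = 13.69 → 14
  B: 86 − 54.18 = 31.82 → 32
rgb(33, 14, 32) = #210E20.

#210E20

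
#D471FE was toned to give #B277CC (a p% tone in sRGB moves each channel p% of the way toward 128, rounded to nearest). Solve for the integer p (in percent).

40%

#D471FE is rgb(212, 113, 254); #B277CC is rgb(178, 119, 204).
On the B channel (widest range): 204 ≈ 254 + (p/100)(128 − 254), so p ≈ 100×(204 − 254)/(128 − 254) = -5000/-126 = 39.68.
p = 40 reproduces all three channels after rounding.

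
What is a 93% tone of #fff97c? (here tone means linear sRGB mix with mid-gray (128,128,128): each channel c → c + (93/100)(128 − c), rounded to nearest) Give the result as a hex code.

#898880

#fff97c is rgb(255, 249, 124).
Lerp each channel 93% toward 128:
  R: 255 + 0.93×(128−255) = 255 − 118.11 = 136.89 → 137
  G: 249 − 112.53 = 136.47 → 136
  B: 124 + 0.93×(128−124) = 124 + 3.72 = 127.72 → 128
rgb(137, 136, 128) = #898880.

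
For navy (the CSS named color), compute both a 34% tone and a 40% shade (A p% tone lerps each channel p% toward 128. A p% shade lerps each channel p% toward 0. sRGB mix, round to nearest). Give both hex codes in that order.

CSS navy is rgb(0, 0, 128).
34% tone:
  R: 0 + 0.34×(128−0) = 0 + 43.52 = 43.52 → 44
  G: 0 + 0.34×(128−0) = 0 + 43.52 = 43.52 → 44
  B: 128 + 0.34×(128−128) = 128 + 0 = 128 → 128
  → #2C2C80
40% shade:
  R: 0 + 0.4×(0−0) = 0 + 0 = 0 → 0
  G: 0 + 0.4×(0−0) = 0 + 0 = 0 → 0
  B: 128 − 51.2 = 76.8 → 77
  → #00004D

#2C2C80, #00004D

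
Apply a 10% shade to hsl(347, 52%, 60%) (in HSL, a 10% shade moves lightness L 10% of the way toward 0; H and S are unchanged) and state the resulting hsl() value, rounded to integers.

hsl(347, 52%, 54%)

L moves 10% from 60 toward 0: 60 − 6 = 54 → 54.
H and S are unchanged.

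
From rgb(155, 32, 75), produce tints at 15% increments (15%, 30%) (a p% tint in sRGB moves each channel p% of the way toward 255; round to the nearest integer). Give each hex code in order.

15%: (155 + 15 = 170→170, 32 + 33.45 = 65.45→65, 75 + 27 = 102→102) → #AA4166
30%: (155 + 30 = 185→185, 32 + 66.9 = 98.9→99, 75 + 54 = 129→129) → #B96381

#AA4166, #B96381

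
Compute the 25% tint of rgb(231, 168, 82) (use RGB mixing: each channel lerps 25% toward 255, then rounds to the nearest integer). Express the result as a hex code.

#edbe7d

A 25% tint moves each channel 25% toward 255:
  R: 231 + 6 = 237 → 237
  G: 168 + 21.75 = 189.75 → 190
  B: 82 + 43.25 = 125.25 → 125
rgb(237, 190, 125) = #edbe7d.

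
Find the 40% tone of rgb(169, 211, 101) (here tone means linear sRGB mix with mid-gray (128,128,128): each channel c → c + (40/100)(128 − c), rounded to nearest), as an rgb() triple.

A 40% tone moves each channel 40% toward 128:
  R: 169 − 16.4 = 152.6 → 153
  G: 211 + 0.4×(128−211) = 211 − 33.2 = 177.8 → 178
  B: 101 + 10.8 = 111.8 → 112

rgb(153, 178, 112)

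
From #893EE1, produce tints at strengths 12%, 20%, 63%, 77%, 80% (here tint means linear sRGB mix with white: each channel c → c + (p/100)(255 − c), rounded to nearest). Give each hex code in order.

#893EE1 is rgb(137, 62, 225).
12%: (137 + 14.16 = 151.16→151, 62 + 23.16 = 85.16→85, 225 + 3.6 = 228.6→229) → #9755E5
20%: (137 + 23.6 = 160.6→161, 62 + 38.6 = 100.6→101, 225 + 6 = 231→231) → #A165E7
63%: (137 + 74.34 = 211.34→211, 62 + 121.59 = 183.59→184, 225 + 18.9 = 243.9→244) → #D3B8F4
77%: (137 + 90.86 = 227.86→228, 62 + 148.61 = 210.61→211, 225 + 23.1 = 248.1→248) → #E4D3F8
80%: (137 + 94.4 = 231.4→231, 62 + 154.4 = 216.4→216, 225 + 24 = 249→249) → #E7D8F9

#9755E5, #A165E7, #D3B8F4, #E4D3F8, #E7D8F9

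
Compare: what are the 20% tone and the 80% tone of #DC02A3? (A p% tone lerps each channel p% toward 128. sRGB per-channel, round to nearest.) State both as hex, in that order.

#DC02A3 is rgb(220, 2, 163).
20% tone:
  R: 220 + 0.2×(128−220) = 220 − 18.4 = 201.6 → 202
  G: 2 + 25.2 = 27.2 → 27
  B: 163 + 0.2×(128−163) = 163 − 7 = 156 → 156
  → #CA1B9C
80% tone:
  R: 220 + 0.8×(128−220) = 220 − 73.6 = 146.4 → 146
  G: 2 + 100.8 = 102.8 → 103
  B: 163 + 0.8×(128−163) = 163 − 28 = 135 → 135
  → #926787

#CA1B9C, #926787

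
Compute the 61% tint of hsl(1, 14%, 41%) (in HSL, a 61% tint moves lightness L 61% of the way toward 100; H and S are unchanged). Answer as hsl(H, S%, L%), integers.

L moves 61% from 41 toward 100: 41 + 35.99 = 76.99 → 77.
H and S are unchanged.

hsl(1, 14%, 77%)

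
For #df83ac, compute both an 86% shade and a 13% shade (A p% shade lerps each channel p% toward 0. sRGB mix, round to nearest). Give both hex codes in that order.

#1f1218, #c27296

#df83ac is rgb(223, 131, 172).
86% shade:
  R: 223 − 191.78 = 31.22 → 31
  G: 131 + 0.86×(0−131) = 131 − 112.66 = 18.34 → 18
  B: 172 − 147.92 = 24.08 → 24
  → #1f1218
13% shade:
  R: 223 − 28.99 = 194.01 → 194
  G: 131 + 0.13×(0−131) = 131 − 17.03 = 113.97 → 114
  B: 172 + 0.13×(0−172) = 172 − 22.36 = 149.64 → 150
  → #c27296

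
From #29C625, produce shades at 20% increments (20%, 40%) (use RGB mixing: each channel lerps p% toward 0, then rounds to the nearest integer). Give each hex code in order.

#29C625 is rgb(41, 198, 37).
20%: (41 − 8.2 = 32.8→33, 198 − 39.6 = 158.4→158, 37 − 7.4 = 29.6→30) → #219E1E
40%: (41 − 16.4 = 24.6→25, 198 − 79.2 = 118.8→119, 37 − 14.8 = 22.2→22) → #197716

#219E1E, #197716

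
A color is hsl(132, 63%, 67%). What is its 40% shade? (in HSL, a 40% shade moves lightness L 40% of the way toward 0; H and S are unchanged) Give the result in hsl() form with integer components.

L moves 40% from 67 toward 0: 67 − 26.8 = 40.2 → 40.
H and S are unchanged.

hsl(132, 63%, 40%)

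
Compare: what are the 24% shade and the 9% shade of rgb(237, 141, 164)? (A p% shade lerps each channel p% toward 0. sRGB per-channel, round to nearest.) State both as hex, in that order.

#b46b7d, #d88095

24% shade:
  R: 237 + 0.24×(0−237) = 237 − 56.88 = 180.12 → 180
  G: 141 − 33.84 = 107.16 → 107
  B: 164 − 39.36 = 124.64 → 125
  → #b46b7d
9% shade:
  R: 237 − 21.33 = 215.67 → 216
  G: 141 + 0.09×(0−141) = 141 − 12.69 = 128.31 → 128
  B: 164 + 0.09×(0−164) = 164 − 14.76 = 149.24 → 149
  → #d88095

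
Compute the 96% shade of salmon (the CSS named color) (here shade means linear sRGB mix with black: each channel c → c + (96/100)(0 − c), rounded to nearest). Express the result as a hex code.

#0a0505

CSS salmon is rgb(250, 128, 114).
Per channel, c → c + 0.96(0 − c):
  R: 250 + 0.96×(0−250) = 250 − 240 = 10 → 10
  G: 128 + 0.96×(0−128) = 128 − 122.88 = 5.12 → 5
  B: 114 + 0.96×(0−114) = 114 − 109.44 = 4.56 → 5
rgb(10, 5, 5) = #0a0505.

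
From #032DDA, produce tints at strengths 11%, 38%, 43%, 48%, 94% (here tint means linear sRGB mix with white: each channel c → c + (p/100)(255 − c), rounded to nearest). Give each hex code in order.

#032DDA is rgb(3, 45, 218).
11%: (3 + 27.72 = 30.72→31, 45 + 23.1 = 68.1→68, 218 + 4.07 = 222.07→222) → #1F44DE
38%: (3 + 95.76 = 98.76→99, 45 + 79.8 = 124.8→125, 218 + 14.06 = 232.06→232) → #637DE8
43%: (3 + 108.36 = 111.36→111, 45 + 90.3 = 135.3→135, 218 + 15.91 = 233.91→234) → #6F87EA
48%: (3 + 120.96 = 123.96→124, 45 + 100.8 = 145.8→146, 218 + 17.76 = 235.76→236) → #7C92EC
94%: (3 + 236.88 = 239.88→240, 45 + 197.4 = 242.4→242, 218 + 34.78 = 252.78→253) → #F0F2FD

#1F44DE, #637DE8, #6F87EA, #7C92EC, #F0F2FD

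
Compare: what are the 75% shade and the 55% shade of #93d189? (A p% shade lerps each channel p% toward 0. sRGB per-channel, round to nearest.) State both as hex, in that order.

#93d189 is rgb(147, 209, 137).
75% shade:
  R: 147 + 0.75×(0−147) = 147 − 110.25 = 36.75 → 37
  G: 209 + 0.75×(0−209) = 209 − 156.75 = 52.25 → 52
  B: 137 + 0.75×(0−137) = 137 − 102.75 = 34.25 → 34
  → #253422
55% shade:
  R: 147 − 80.85 = 66.15 → 66
  G: 209 + 0.55×(0−209) = 209 − 114.95 = 94.05 → 94
  B: 137 + 0.55×(0−137) = 137 − 75.35 = 61.65 → 62
  → #425e3e

#253422, #425e3e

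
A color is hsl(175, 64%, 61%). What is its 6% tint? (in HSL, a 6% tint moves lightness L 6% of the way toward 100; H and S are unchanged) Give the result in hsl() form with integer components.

hsl(175, 64%, 63%)

L moves 6% from 61 toward 100: 61 + 2.34 = 63.34 → 63.
H and S are unchanged.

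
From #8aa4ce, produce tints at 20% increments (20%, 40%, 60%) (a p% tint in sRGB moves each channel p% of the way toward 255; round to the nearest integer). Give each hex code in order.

#a1b6d8, #b9c8e2, #d0dbeb

#8aa4ce is rgb(138, 164, 206).
20%: (138 + 23.4 = 161.4→161, 164 + 18.2 = 182.2→182, 206 + 9.8 = 215.8→216) → #a1b6d8
40%: (138 + 46.8 = 184.8→185, 164 + 36.4 = 200.4→200, 206 + 19.6 = 225.6→226) → #b9c8e2
60%: (138 + 70.2 = 208.2→208, 164 + 54.6 = 218.6→219, 206 + 29.4 = 235.4→235) → #d0dbeb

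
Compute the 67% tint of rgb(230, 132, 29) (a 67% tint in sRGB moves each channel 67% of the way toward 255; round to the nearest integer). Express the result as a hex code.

Per channel, c → c + 0.67(255 − c):
  R: 230 + 0.67×(255−230) = 230 + 16.75 = 246.75 → 247
  G: 132 + 0.67×(255−132) = 132 + 82.41 = 214.41 → 214
  B: 29 + 0.67×(255−29) = 29 + 151.42 = 180.42 → 180
rgb(247, 214, 180) = #F7D6B4.

#F7D6B4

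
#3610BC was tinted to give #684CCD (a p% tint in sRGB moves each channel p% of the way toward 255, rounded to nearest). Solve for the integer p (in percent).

#3610BC is rgb(54, 16, 188); #684CCD is rgb(104, 76, 205).
On the G channel (widest range): 76 ≈ 16 + (p/100)(255 − 16), so p ≈ 100×(76 − 16)/(255 − 16) = 6000/239 = 25.10.
p = 25 reproduces all three channels after rounding.

25%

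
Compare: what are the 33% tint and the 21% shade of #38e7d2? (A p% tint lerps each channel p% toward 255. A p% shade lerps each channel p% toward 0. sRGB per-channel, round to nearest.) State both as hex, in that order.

#38e7d2 is rgb(56, 231, 210).
33% tint:
  R: 56 + 0.33×(255−56) = 56 + 65.67 = 121.67 → 122
  G: 231 + 0.33×(255−231) = 231 + 7.92 = 238.92 → 239
  B: 210 + 0.33×(255−210) = 210 + 14.85 = 224.85 → 225
  → #7aefe1
21% shade:
  R: 56 + 0.21×(0−56) = 56 − 11.76 = 44.24 → 44
  G: 231 − 48.51 = 182.49 → 182
  B: 210 − 44.1 = 165.9 → 166
  → #2cb6a6

#7aefe1, #2cb6a6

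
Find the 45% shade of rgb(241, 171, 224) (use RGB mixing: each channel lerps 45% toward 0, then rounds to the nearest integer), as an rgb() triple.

rgb(133, 94, 123)

A 45% shade moves each channel 45% toward 0:
  R: 241 − 108.45 = 132.55 → 133
  G: 171 + 0.45×(0−171) = 171 − 76.95 = 94.05 → 94
  B: 224 + 0.45×(0−224) = 224 − 100.8 = 123.2 → 123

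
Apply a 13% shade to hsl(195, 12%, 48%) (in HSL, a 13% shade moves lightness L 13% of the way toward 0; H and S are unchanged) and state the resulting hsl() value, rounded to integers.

L moves 13% from 48 toward 0: 48 − 6.24 = 41.76 → 42.
H and S are unchanged.

hsl(195, 12%, 42%)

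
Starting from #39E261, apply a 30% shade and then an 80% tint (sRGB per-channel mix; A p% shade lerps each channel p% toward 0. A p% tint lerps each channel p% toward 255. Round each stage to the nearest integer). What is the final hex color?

#D4ECDA

#39E261 is rgb(57, 226, 97).
A 30% shade moves each channel 30% toward 0:
  R: 57 − 17.1 = 39.9 → 40
  G: 226 − 67.8 = 158.2 → 158
  B: 97 + 0.3×(0−97) = 97 − 29.1 = 67.9 → 68
After the shade: rgb(40, 158, 68) = #289E44.
Per channel, c → c + 0.8(255 − c):
  R: 40 + 0.8×(255−40) = 40 + 172 = 212 → 212
  G: 158 + 0.8×(255−158) = 158 + 77.6 = 235.6 → 236
  B: 68 + 0.8×(255−68) = 68 + 149.6 = 217.6 → 218
rgb(212, 236, 218) = #D4ECDA.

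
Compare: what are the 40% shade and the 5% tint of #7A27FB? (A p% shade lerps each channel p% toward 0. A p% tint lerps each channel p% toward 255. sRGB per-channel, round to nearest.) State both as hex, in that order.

#7A27FB is rgb(122, 39, 251).
40% shade:
  R: 122 + 0.4×(0−122) = 122 − 48.8 = 73.2 → 73
  G: 39 + 0.4×(0−39) = 39 − 15.6 = 23.4 → 23
  B: 251 − 100.4 = 150.6 → 151
  → #491797
5% tint:
  R: 122 + 0.05×(255−122) = 122 + 6.65 = 128.65 → 129
  G: 39 + 0.05×(255−39) = 39 + 10.8 = 49.8 → 50
  B: 251 + 0.05×(255−251) = 251 + 0.2 = 251.2 → 251
  → #8132FB

#491797, #8132FB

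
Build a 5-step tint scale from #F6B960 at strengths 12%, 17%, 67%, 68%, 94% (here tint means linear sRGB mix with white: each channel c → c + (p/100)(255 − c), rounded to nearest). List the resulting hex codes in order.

#F7C173, #F8C57B, #FCE8CB, #FCE9CC, #FEFBF5

#F6B960 is rgb(246, 185, 96).
12%: (246 + 1.08 = 247.08→247, 185 + 8.4 = 193.4→193, 96 + 19.08 = 115.08→115) → #F7C173
17%: (246 + 1.53 = 247.53→248, 185 + 11.9 = 196.9→197, 96 + 27.03 = 123.03→123) → #F8C57B
67%: (246 + 6.03 = 252.03→252, 185 + 46.9 = 231.9→232, 96 + 106.53 = 202.53→203) → #FCE8CB
68%: (246 + 6.12 = 252.12→252, 185 + 47.6 = 232.6→233, 96 + 108.12 = 204.12→204) → #FCE9CC
94%: (246 + 8.46 = 254.46→254, 185 + 65.8 = 250.8→251, 96 + 149.46 = 245.46→245) → #FEFBF5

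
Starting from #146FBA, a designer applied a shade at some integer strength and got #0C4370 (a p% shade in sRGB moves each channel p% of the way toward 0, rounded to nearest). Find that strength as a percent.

40%

#146FBA is rgb(20, 111, 186); #0C4370 is rgb(12, 67, 112).
On the B channel (widest range): 112 ≈ 186 + (p/100)(0 − 186), so p ≈ 100×(112 − 186)/(0 − 186) = -7400/-186 = 39.78.
p = 40 reproduces all three channels after rounding.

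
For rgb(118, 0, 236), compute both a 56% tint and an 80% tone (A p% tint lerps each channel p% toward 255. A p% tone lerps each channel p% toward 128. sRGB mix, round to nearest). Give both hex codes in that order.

#c38ff7, #7e6696

56% tint:
  R: 118 + 0.56×(255−118) = 118 + 76.72 = 194.72 → 195
  G: 0 + 0.56×(255−0) = 0 + 142.8 = 142.8 → 143
  B: 236 + 0.56×(255−236) = 236 + 10.64 = 246.64 → 247
  → #c38ff7
80% tone:
  R: 118 + 0.8×(128−118) = 118 + 8 = 126 → 126
  G: 0 + 0.8×(128−0) = 0 + 102.4 = 102.4 → 102
  B: 236 − 86.4 = 149.6 → 150
  → #7e6696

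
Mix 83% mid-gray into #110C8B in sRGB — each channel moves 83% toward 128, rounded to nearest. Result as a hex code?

#110C8B is rgb(17, 12, 139).
An 83% tone moves each channel 83% toward 128:
  R: 17 + 0.83×(128−17) = 17 + 92.13 = 109.13 → 109
  G: 12 + 0.83×(128−12) = 12 + 96.28 = 108.28 → 108
  B: 139 − 9.13 = 129.87 → 130
rgb(109, 108, 130) = #6D6C82.

#6D6C82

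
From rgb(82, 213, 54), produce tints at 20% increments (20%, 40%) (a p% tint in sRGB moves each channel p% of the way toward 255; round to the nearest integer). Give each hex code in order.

#75dd5e, #97e686

20%: (82 + 34.6 = 116.6→117, 213 + 8.4 = 221.4→221, 54 + 40.2 = 94.2→94) → #75dd5e
40%: (82 + 69.2 = 151.2→151, 213 + 16.8 = 229.8→230, 54 + 80.4 = 134.4→134) → #97e686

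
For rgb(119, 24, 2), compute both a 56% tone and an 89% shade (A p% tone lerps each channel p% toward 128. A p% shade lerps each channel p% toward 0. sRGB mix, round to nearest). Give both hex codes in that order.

56% tone:
  R: 119 + 0.56×(128−119) = 119 + 5.04 = 124.04 → 124
  G: 24 + 58.24 = 82.24 → 82
  B: 2 + 70.56 = 72.56 → 73
  → #7C5249
89% shade:
  R: 119 + 0.89×(0−119) = 119 − 105.91 = 13.09 → 13
  G: 24 − 21.36 = 2.64 → 3
  B: 2 + 0.89×(0−2) = 2 − 1.78 = 0.22 → 0
  → #0D0300

#7C5249, #0D0300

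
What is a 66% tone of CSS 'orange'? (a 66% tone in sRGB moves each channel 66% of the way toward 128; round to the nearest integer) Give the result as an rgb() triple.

CSS orange is rgb(255, 165, 0).
Lerp each channel 66% toward 128:
  R: 255 + 0.66×(128−255) = 255 − 83.82 = 171.18 → 171
  G: 165 + 0.66×(128−165) = 165 − 24.42 = 140.58 → 141
  B: 0 + 84.48 = 84.48 → 84

rgb(171, 141, 84)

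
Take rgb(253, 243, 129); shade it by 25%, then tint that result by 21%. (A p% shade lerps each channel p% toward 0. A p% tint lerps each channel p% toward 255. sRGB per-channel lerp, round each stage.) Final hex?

#ccc582

A 25% shade moves each channel 25% toward 0:
  R: 253 + 0.25×(0−253) = 253 − 63.25 = 189.75 → 190
  G: 243 + 0.25×(0−243) = 243 − 60.75 = 182.25 → 182
  B: 129 − 32.25 = 96.75 → 97
After the shade: rgb(190, 182, 97) = #beb661.
A 21% tint moves each channel 21% toward 255:
  R: 190 + 0.21×(255−190) = 190 + 13.65 = 203.65 → 204
  G: 182 + 15.33 = 197.33 → 197
  B: 97 + 0.21×(255−97) = 97 + 33.18 = 130.18 → 130
rgb(204, 197, 130) = #ccc582.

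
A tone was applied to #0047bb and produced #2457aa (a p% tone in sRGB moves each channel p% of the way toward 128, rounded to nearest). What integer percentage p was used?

#0047bb is rgb(0, 71, 187); #2457aa is rgb(36, 87, 170).
On the R channel (widest range): 36 ≈ 0 + (p/100)(128 − 0), so p ≈ 100×(36 − 0)/(128 − 0) = 3600/128 = 28.12.
p = 28 reproduces all three channels after rounding.

28%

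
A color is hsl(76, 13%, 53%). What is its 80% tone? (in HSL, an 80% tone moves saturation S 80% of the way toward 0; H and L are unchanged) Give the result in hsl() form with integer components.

S moves 80% from 13 toward 0: 13 − 10.4 = 2.6 → 3.
H and L are unchanged.

hsl(76, 3%, 53%)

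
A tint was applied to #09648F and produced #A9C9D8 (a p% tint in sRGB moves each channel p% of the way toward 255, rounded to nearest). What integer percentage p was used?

#09648F is rgb(9, 100, 143); #A9C9D8 is rgb(169, 201, 216).
On the R channel (widest range): 169 ≈ 9 + (p/100)(255 − 9), so p ≈ 100×(169 − 9)/(255 − 9) = 16000/246 = 65.04.
p = 65 reproduces all three channels after rounding.

65%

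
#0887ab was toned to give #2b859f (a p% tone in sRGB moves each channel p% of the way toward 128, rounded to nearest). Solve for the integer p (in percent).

29%

#0887ab is rgb(8, 135, 171); #2b859f is rgb(43, 133, 159).
On the R channel (widest range): 43 ≈ 8 + (p/100)(128 − 8), so p ≈ 100×(43 − 8)/(128 − 8) = 3500/120 = 29.17.
p = 29 reproduces all three channels after rounding.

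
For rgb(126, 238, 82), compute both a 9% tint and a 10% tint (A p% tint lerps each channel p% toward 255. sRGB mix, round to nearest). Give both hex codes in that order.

#8AF062, #8BF063

9% tint:
  R: 126 + 0.09×(255−126) = 126 + 11.61 = 137.61 → 138
  G: 238 + 1.53 = 239.53 → 240
  B: 82 + 15.57 = 97.57 → 98
  → #8AF062
10% tint:
  R: 126 + 0.1×(255−126) = 126 + 12.9 = 138.9 → 139
  G: 238 + 1.7 = 239.7 → 240
  B: 82 + 17.3 = 99.3 → 99
  → #8BF063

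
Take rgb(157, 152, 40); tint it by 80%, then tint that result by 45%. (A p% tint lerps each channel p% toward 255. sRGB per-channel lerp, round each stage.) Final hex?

Lerp each channel 80% toward 255:
  R: 157 + 0.8×(255−157) = 157 + 78.4 = 235.4 → 235
  G: 152 + 0.8×(255−152) = 152 + 82.4 = 234.4 → 234
  B: 40 + 0.8×(255−40) = 40 + 172 = 212 → 212
After the tint: rgb(235, 234, 212) = #EBEAD4.
Lerp each channel 45% toward 255:
  R: 235 + 0.45×(255−235) = 235 + 9 = 244 → 244
  G: 234 + 0.45×(255−234) = 234 + 9.45 = 243.45 → 243
  B: 212 + 0.45×(255−212) = 212 + 19.35 = 231.35 → 231
rgb(244, 243, 231) = #F4F3E7.

#F4F3E7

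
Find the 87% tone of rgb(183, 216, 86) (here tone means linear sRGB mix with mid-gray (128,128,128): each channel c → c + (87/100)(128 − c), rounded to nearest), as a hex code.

Lerp each channel 87% toward 128:
  R: 183 + 0.87×(128−183) = 183 − 47.85 = 135.15 → 135
  G: 216 − 76.56 = 139.44 → 139
  B: 86 + 0.87×(128−86) = 86 + 36.54 = 122.54 → 123
rgb(135, 139, 123) = #878b7b.

#878b7b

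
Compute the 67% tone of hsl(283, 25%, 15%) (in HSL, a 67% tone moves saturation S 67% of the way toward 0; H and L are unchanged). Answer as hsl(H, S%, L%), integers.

hsl(283, 8%, 15%)

S moves 67% from 25 toward 0: 25 − 16.75 = 8.25 → 8.
H and L are unchanged.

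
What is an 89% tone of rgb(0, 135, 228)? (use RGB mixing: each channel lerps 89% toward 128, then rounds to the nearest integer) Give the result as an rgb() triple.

rgb(114, 129, 139)

An 89% tone moves each channel 89% toward 128:
  R: 0 + 113.92 = 113.92 → 114
  G: 135 − 6.23 = 128.77 → 129
  B: 228 + 0.89×(128−228) = 228 − 89 = 139 → 139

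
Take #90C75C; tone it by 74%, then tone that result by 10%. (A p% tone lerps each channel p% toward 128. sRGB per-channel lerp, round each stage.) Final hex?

#849078

#90C75C is rgb(144, 199, 92).
Per channel, c → c + 0.74(128 − c):
  R: 144 − 11.84 = 132.16 → 132
  G: 199 − 52.54 = 146.46 → 146
  B: 92 + 0.74×(128−92) = 92 + 26.64 = 118.64 → 119
After the tone: rgb(132, 146, 119) = #849277.
Lerp each channel 10% toward 128:
  R: 132 + 0.1×(128−132) = 132 − 0.4 = 131.6 → 132
  G: 146 − 1.8 = 144.2 → 144
  B: 119 + 0.1×(128−119) = 119 + 0.9 = 119.9 → 120
rgb(132, 144, 120) = #849078.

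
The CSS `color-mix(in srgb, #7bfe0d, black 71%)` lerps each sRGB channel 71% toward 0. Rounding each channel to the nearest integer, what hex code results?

#244a04

#7bfe0d is rgb(123, 254, 13).
Per channel, c → c + 0.71(0 − c):
  R: 123 + 0.71×(0−123) = 123 − 87.33 = 35.67 → 36
  G: 254 − 180.34 = 73.66 → 74
  B: 13 + 0.71×(0−13) = 13 − 9.23 = 3.77 → 4
rgb(36, 74, 4) = #244a04.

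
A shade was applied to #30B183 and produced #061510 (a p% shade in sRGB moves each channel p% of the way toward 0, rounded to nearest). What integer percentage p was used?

88%

#30B183 is rgb(48, 177, 131); #061510 is rgb(6, 21, 16).
On the G channel (widest range): 21 ≈ 177 + (p/100)(0 − 177), so p ≈ 100×(21 − 177)/(0 − 177) = -15600/-177 = 88.14.
p = 88 reproduces all three channels after rounding.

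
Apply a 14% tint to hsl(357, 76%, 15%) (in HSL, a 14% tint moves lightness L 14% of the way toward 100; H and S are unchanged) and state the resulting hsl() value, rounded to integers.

hsl(357, 76%, 27%)

L moves 14% from 15 toward 100: 15 + 11.9 = 26.9 → 27.
H and S are unchanged.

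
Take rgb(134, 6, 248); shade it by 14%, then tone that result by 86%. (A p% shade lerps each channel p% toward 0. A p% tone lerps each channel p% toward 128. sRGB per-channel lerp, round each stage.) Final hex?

Per channel, c → c + 0.14(0 − c):
  R: 134 + 0.14×(0−134) = 134 − 18.76 = 115.24 → 115
  G: 6 + 0.14×(0−6) = 6 − 0.84 = 5.16 → 5
  B: 248 + 0.14×(0−248) = 248 − 34.72 = 213.28 → 213
After the shade: rgb(115, 5, 213) = #7305d5.
An 86% tone moves each channel 86% toward 128:
  R: 115 + 0.86×(128−115) = 115 + 11.18 = 126.18 → 126
  G: 5 + 105.78 = 110.78 → 111
  B: 213 + 0.86×(128−213) = 213 − 73.1 = 139.9 → 140
rgb(126, 111, 140) = #7e6f8c.

#7e6f8c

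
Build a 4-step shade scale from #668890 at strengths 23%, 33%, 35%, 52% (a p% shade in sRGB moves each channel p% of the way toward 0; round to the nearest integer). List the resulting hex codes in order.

#4F696F, #445B60, #42585E, #314145

#668890 is rgb(102, 136, 144).
23%: (102 − 23.46 = 78.54→79, 136 − 31.28 = 104.72→105, 144 − 33.12 = 110.88→111) → #4F696F
33%: (102 − 33.66 = 68.34→68, 136 − 44.88 = 91.12→91, 144 − 47.52 = 96.48→96) → #445B60
35%: (102 − 35.7 = 66.3→66, 136 − 47.6 = 88.4→88, 144 − 50.4 = 93.6→94) → #42585E
52%: (102 − 53.04 = 48.96→49, 136 − 70.72 = 65.28→65, 144 − 74.88 = 69.12→69) → #314145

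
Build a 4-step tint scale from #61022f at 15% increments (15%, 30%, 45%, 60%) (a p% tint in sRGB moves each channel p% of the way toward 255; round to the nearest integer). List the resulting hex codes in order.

#61022f is rgb(97, 2, 47).
15%: (97 + 23.7 = 120.7→121, 2 + 37.95 = 39.95→40, 47 + 31.2 = 78.2→78) → #79284e
30%: (97 + 47.4 = 144.4→144, 2 + 75.9 = 77.9→78, 47 + 62.4 = 109.4→109) → #904e6d
45%: (97 + 71.1 = 168.1→168, 2 + 113.85 = 115.85→116, 47 + 93.6 = 140.6→141) → #a8748d
60%: (97 + 94.8 = 191.8→192, 2 + 151.8 = 153.8→154, 47 + 124.8 = 171.8→172) → #c09aac

#79284e, #904e6d, #a8748d, #c09aac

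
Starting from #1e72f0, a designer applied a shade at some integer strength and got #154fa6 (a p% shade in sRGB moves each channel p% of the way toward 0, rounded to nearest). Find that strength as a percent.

31%

#1e72f0 is rgb(30, 114, 240); #154fa6 is rgb(21, 79, 166).
On the B channel (widest range): 166 ≈ 240 + (p/100)(0 − 240), so p ≈ 100×(166 − 240)/(0 − 240) = -7400/-240 = 30.83.
p = 31 reproduces all three channels after rounding.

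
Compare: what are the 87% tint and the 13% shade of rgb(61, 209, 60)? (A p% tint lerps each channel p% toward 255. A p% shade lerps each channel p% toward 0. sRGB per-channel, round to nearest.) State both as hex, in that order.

#e6f9e6, #35b634

87% tint:
  R: 61 + 168.78 = 229.78 → 230
  G: 209 + 40.02 = 249.02 → 249
  B: 60 + 0.87×(255−60) = 60 + 169.65 = 229.65 → 230
  → #e6f9e6
13% shade:
  R: 61 − 7.93 = 53.07 → 53
  G: 209 + 0.13×(0−209) = 209 − 27.17 = 181.83 → 182
  B: 60 + 0.13×(0−60) = 60 − 7.8 = 52.2 → 52
  → #35b634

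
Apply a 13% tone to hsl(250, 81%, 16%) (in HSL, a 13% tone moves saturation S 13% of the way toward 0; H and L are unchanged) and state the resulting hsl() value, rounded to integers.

S moves 13% from 81 toward 0: 81 − 10.53 = 70.47 → 70.
H and L are unchanged.

hsl(250, 70%, 16%)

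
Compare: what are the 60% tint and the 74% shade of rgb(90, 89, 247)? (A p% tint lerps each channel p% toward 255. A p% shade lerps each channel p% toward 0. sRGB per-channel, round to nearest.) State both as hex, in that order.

#BDBDFC, #171740

60% tint:
  R: 90 + 0.6×(255−90) = 90 + 99 = 189 → 189
  G: 89 + 99.6 = 188.6 → 189
  B: 247 + 0.6×(255−247) = 247 + 4.8 = 251.8 → 252
  → #BDBDFC
74% shade:
  R: 90 − 66.6 = 23.4 → 23
  G: 89 + 0.74×(0−89) = 89 − 65.86 = 23.14 → 23
  B: 247 + 0.74×(0−247) = 247 − 182.78 = 64.22 → 64
  → #171740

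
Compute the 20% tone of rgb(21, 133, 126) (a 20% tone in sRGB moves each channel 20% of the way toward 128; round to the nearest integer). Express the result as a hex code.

Lerp each channel 20% toward 128:
  R: 21 + 0.2×(128−21) = 21 + 21.4 = 42.4 → 42
  G: 133 + 0.2×(128−133) = 133 − 1 = 132 → 132
  B: 126 + 0.2×(128−126) = 126 + 0.4 = 126.4 → 126
rgb(42, 132, 126) = #2A847E.

#2A847E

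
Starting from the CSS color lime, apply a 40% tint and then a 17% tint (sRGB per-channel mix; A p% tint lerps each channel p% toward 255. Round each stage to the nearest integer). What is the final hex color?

#80FF80

CSS lime is rgb(0, 255, 0).
Lerp each channel 40% toward 255:
  R: 0 + 0.4×(255−0) = 0 + 102 = 102 → 102
  G: 255 + 0 = 255 → 255
  B: 0 + 0.4×(255−0) = 0 + 102 = 102 → 102
After the tint: rgb(102, 255, 102) = #66FF66.
Lerp each channel 17% toward 255:
  R: 102 + 26.01 = 128.01 → 128
  G: 255 + 0.17×(255−255) = 255 + 0 = 255 → 255
  B: 102 + 0.17×(255−102) = 102 + 26.01 = 128.01 → 128
rgb(128, 255, 128) = #80FF80.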